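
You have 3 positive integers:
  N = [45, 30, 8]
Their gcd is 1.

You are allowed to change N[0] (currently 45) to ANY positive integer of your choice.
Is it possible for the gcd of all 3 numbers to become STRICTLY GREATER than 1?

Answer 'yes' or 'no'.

Answer: yes

Derivation:
Current gcd = 1
gcd of all OTHER numbers (without N[0]=45): gcd([30, 8]) = 2
The new gcd after any change is gcd(2, new_value).
This can be at most 2.
Since 2 > old gcd 1, the gcd CAN increase (e.g., set N[0] = 2).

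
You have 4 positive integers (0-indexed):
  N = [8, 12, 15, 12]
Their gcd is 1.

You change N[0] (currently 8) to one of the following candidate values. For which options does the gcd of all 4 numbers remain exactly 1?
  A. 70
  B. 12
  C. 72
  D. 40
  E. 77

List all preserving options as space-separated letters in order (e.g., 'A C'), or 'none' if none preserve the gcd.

Old gcd = 1; gcd of others (without N[0]) = 3
New gcd for candidate v: gcd(3, v). Preserves old gcd iff gcd(3, v) = 1.
  Option A: v=70, gcd(3,70)=1 -> preserves
  Option B: v=12, gcd(3,12)=3 -> changes
  Option C: v=72, gcd(3,72)=3 -> changes
  Option D: v=40, gcd(3,40)=1 -> preserves
  Option E: v=77, gcd(3,77)=1 -> preserves

Answer: A D E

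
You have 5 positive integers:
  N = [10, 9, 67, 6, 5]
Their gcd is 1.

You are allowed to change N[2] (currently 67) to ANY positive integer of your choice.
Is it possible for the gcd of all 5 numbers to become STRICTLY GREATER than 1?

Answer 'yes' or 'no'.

Answer: no

Derivation:
Current gcd = 1
gcd of all OTHER numbers (without N[2]=67): gcd([10, 9, 6, 5]) = 1
The new gcd after any change is gcd(1, new_value).
This can be at most 1.
Since 1 = old gcd 1, the gcd can only stay the same or decrease.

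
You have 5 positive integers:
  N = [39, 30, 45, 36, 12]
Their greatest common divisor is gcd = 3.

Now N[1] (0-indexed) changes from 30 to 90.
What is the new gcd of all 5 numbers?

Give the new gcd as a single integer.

Answer: 3

Derivation:
Numbers: [39, 30, 45, 36, 12], gcd = 3
Change: index 1, 30 -> 90
gcd of the OTHER numbers (without index 1): gcd([39, 45, 36, 12]) = 3
New gcd = gcd(g_others, new_val) = gcd(3, 90) = 3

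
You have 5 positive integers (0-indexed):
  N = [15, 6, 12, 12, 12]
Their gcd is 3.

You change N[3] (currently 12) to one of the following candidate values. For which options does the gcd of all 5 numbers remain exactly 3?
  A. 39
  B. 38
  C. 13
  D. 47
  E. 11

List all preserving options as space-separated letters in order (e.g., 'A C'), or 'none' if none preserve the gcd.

Old gcd = 3; gcd of others (without N[3]) = 3
New gcd for candidate v: gcd(3, v). Preserves old gcd iff gcd(3, v) = 3.
  Option A: v=39, gcd(3,39)=3 -> preserves
  Option B: v=38, gcd(3,38)=1 -> changes
  Option C: v=13, gcd(3,13)=1 -> changes
  Option D: v=47, gcd(3,47)=1 -> changes
  Option E: v=11, gcd(3,11)=1 -> changes

Answer: A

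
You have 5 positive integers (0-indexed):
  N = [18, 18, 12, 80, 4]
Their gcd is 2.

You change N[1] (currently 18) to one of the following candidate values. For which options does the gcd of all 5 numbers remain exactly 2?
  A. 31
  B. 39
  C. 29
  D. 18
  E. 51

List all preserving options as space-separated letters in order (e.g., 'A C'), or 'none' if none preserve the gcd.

Answer: D

Derivation:
Old gcd = 2; gcd of others (without N[1]) = 2
New gcd for candidate v: gcd(2, v). Preserves old gcd iff gcd(2, v) = 2.
  Option A: v=31, gcd(2,31)=1 -> changes
  Option B: v=39, gcd(2,39)=1 -> changes
  Option C: v=29, gcd(2,29)=1 -> changes
  Option D: v=18, gcd(2,18)=2 -> preserves
  Option E: v=51, gcd(2,51)=1 -> changes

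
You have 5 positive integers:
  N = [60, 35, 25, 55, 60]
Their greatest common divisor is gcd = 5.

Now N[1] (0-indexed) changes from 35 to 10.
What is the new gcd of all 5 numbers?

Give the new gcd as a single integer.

Numbers: [60, 35, 25, 55, 60], gcd = 5
Change: index 1, 35 -> 10
gcd of the OTHER numbers (without index 1): gcd([60, 25, 55, 60]) = 5
New gcd = gcd(g_others, new_val) = gcd(5, 10) = 5

Answer: 5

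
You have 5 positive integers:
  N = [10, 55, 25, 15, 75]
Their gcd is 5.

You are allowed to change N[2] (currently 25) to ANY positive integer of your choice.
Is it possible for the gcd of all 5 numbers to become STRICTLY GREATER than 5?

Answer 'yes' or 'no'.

Current gcd = 5
gcd of all OTHER numbers (without N[2]=25): gcd([10, 55, 15, 75]) = 5
The new gcd after any change is gcd(5, new_value).
This can be at most 5.
Since 5 = old gcd 5, the gcd can only stay the same or decrease.

Answer: no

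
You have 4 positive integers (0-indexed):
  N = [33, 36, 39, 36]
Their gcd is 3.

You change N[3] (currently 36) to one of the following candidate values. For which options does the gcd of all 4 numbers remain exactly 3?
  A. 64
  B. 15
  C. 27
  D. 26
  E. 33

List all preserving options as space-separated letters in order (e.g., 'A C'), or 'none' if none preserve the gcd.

Old gcd = 3; gcd of others (without N[3]) = 3
New gcd for candidate v: gcd(3, v). Preserves old gcd iff gcd(3, v) = 3.
  Option A: v=64, gcd(3,64)=1 -> changes
  Option B: v=15, gcd(3,15)=3 -> preserves
  Option C: v=27, gcd(3,27)=3 -> preserves
  Option D: v=26, gcd(3,26)=1 -> changes
  Option E: v=33, gcd(3,33)=3 -> preserves

Answer: B C E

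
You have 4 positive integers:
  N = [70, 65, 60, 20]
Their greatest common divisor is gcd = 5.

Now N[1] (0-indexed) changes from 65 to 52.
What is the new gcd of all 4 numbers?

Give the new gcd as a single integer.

Numbers: [70, 65, 60, 20], gcd = 5
Change: index 1, 65 -> 52
gcd of the OTHER numbers (without index 1): gcd([70, 60, 20]) = 10
New gcd = gcd(g_others, new_val) = gcd(10, 52) = 2

Answer: 2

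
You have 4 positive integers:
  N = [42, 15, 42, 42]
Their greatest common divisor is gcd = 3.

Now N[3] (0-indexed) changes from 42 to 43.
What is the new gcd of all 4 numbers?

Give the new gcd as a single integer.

Answer: 1

Derivation:
Numbers: [42, 15, 42, 42], gcd = 3
Change: index 3, 42 -> 43
gcd of the OTHER numbers (without index 3): gcd([42, 15, 42]) = 3
New gcd = gcd(g_others, new_val) = gcd(3, 43) = 1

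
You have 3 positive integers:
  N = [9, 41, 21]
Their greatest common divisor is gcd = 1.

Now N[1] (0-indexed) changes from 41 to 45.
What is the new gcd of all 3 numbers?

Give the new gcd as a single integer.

Numbers: [9, 41, 21], gcd = 1
Change: index 1, 41 -> 45
gcd of the OTHER numbers (without index 1): gcd([9, 21]) = 3
New gcd = gcd(g_others, new_val) = gcd(3, 45) = 3

Answer: 3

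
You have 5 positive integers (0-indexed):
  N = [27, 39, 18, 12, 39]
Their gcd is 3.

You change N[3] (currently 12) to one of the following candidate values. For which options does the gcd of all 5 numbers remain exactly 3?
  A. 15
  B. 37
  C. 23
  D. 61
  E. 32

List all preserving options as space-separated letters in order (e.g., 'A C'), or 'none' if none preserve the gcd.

Old gcd = 3; gcd of others (without N[3]) = 3
New gcd for candidate v: gcd(3, v). Preserves old gcd iff gcd(3, v) = 3.
  Option A: v=15, gcd(3,15)=3 -> preserves
  Option B: v=37, gcd(3,37)=1 -> changes
  Option C: v=23, gcd(3,23)=1 -> changes
  Option D: v=61, gcd(3,61)=1 -> changes
  Option E: v=32, gcd(3,32)=1 -> changes

Answer: A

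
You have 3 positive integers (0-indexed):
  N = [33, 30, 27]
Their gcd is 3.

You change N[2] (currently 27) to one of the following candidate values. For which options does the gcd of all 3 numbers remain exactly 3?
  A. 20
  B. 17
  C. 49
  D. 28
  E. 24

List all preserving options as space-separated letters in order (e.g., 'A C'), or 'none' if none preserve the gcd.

Answer: E

Derivation:
Old gcd = 3; gcd of others (without N[2]) = 3
New gcd for candidate v: gcd(3, v). Preserves old gcd iff gcd(3, v) = 3.
  Option A: v=20, gcd(3,20)=1 -> changes
  Option B: v=17, gcd(3,17)=1 -> changes
  Option C: v=49, gcd(3,49)=1 -> changes
  Option D: v=28, gcd(3,28)=1 -> changes
  Option E: v=24, gcd(3,24)=3 -> preserves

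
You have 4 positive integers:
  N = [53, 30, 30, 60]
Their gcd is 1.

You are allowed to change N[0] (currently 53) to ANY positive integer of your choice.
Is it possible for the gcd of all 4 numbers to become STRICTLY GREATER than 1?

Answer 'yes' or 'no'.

Answer: yes

Derivation:
Current gcd = 1
gcd of all OTHER numbers (without N[0]=53): gcd([30, 30, 60]) = 30
The new gcd after any change is gcd(30, new_value).
This can be at most 30.
Since 30 > old gcd 1, the gcd CAN increase (e.g., set N[0] = 30).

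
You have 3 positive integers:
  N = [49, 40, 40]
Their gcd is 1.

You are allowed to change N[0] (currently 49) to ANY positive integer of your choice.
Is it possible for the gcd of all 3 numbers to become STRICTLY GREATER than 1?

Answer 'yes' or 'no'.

Current gcd = 1
gcd of all OTHER numbers (without N[0]=49): gcd([40, 40]) = 40
The new gcd after any change is gcd(40, new_value).
This can be at most 40.
Since 40 > old gcd 1, the gcd CAN increase (e.g., set N[0] = 40).

Answer: yes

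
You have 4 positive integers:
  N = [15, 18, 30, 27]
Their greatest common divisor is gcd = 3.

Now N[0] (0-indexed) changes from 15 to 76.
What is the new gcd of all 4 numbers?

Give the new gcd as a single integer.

Numbers: [15, 18, 30, 27], gcd = 3
Change: index 0, 15 -> 76
gcd of the OTHER numbers (without index 0): gcd([18, 30, 27]) = 3
New gcd = gcd(g_others, new_val) = gcd(3, 76) = 1

Answer: 1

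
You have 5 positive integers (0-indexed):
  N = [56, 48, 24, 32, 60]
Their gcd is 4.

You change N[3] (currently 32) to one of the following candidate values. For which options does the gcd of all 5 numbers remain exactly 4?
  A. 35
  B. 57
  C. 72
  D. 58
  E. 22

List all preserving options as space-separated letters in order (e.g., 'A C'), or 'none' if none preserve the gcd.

Old gcd = 4; gcd of others (without N[3]) = 4
New gcd for candidate v: gcd(4, v). Preserves old gcd iff gcd(4, v) = 4.
  Option A: v=35, gcd(4,35)=1 -> changes
  Option B: v=57, gcd(4,57)=1 -> changes
  Option C: v=72, gcd(4,72)=4 -> preserves
  Option D: v=58, gcd(4,58)=2 -> changes
  Option E: v=22, gcd(4,22)=2 -> changes

Answer: C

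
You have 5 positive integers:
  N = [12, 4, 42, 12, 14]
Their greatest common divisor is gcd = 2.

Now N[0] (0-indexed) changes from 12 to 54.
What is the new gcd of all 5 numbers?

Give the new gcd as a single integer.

Answer: 2

Derivation:
Numbers: [12, 4, 42, 12, 14], gcd = 2
Change: index 0, 12 -> 54
gcd of the OTHER numbers (without index 0): gcd([4, 42, 12, 14]) = 2
New gcd = gcd(g_others, new_val) = gcd(2, 54) = 2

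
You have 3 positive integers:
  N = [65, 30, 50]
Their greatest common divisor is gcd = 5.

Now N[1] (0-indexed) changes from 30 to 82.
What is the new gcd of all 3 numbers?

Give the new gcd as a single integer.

Answer: 1

Derivation:
Numbers: [65, 30, 50], gcd = 5
Change: index 1, 30 -> 82
gcd of the OTHER numbers (without index 1): gcd([65, 50]) = 5
New gcd = gcd(g_others, new_val) = gcd(5, 82) = 1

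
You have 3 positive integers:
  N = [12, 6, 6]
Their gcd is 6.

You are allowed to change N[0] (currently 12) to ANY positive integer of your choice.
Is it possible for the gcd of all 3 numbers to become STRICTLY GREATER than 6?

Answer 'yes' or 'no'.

Answer: no

Derivation:
Current gcd = 6
gcd of all OTHER numbers (without N[0]=12): gcd([6, 6]) = 6
The new gcd after any change is gcd(6, new_value).
This can be at most 6.
Since 6 = old gcd 6, the gcd can only stay the same or decrease.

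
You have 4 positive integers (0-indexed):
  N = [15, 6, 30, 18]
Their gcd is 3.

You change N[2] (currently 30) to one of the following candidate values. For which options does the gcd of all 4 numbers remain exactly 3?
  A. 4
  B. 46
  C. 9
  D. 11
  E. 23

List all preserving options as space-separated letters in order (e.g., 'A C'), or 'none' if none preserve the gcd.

Old gcd = 3; gcd of others (without N[2]) = 3
New gcd for candidate v: gcd(3, v). Preserves old gcd iff gcd(3, v) = 3.
  Option A: v=4, gcd(3,4)=1 -> changes
  Option B: v=46, gcd(3,46)=1 -> changes
  Option C: v=9, gcd(3,9)=3 -> preserves
  Option D: v=11, gcd(3,11)=1 -> changes
  Option E: v=23, gcd(3,23)=1 -> changes

Answer: C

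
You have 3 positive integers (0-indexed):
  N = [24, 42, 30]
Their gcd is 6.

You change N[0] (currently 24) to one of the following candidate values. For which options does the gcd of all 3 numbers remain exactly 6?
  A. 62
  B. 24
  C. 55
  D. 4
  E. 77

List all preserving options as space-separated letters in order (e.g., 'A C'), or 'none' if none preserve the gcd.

Answer: B

Derivation:
Old gcd = 6; gcd of others (without N[0]) = 6
New gcd for candidate v: gcd(6, v). Preserves old gcd iff gcd(6, v) = 6.
  Option A: v=62, gcd(6,62)=2 -> changes
  Option B: v=24, gcd(6,24)=6 -> preserves
  Option C: v=55, gcd(6,55)=1 -> changes
  Option D: v=4, gcd(6,4)=2 -> changes
  Option E: v=77, gcd(6,77)=1 -> changes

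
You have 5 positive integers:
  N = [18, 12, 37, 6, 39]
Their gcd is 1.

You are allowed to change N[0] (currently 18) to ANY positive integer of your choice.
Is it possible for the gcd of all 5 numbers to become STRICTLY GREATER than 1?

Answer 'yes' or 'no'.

Answer: no

Derivation:
Current gcd = 1
gcd of all OTHER numbers (without N[0]=18): gcd([12, 37, 6, 39]) = 1
The new gcd after any change is gcd(1, new_value).
This can be at most 1.
Since 1 = old gcd 1, the gcd can only stay the same or decrease.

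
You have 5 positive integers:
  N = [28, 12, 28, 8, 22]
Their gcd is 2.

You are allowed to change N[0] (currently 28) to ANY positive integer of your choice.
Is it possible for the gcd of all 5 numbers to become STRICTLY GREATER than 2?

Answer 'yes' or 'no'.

Current gcd = 2
gcd of all OTHER numbers (without N[0]=28): gcd([12, 28, 8, 22]) = 2
The new gcd after any change is gcd(2, new_value).
This can be at most 2.
Since 2 = old gcd 2, the gcd can only stay the same or decrease.

Answer: no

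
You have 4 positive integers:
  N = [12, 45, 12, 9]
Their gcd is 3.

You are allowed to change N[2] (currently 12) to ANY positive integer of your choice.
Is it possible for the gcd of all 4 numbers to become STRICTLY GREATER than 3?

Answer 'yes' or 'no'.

Current gcd = 3
gcd of all OTHER numbers (without N[2]=12): gcd([12, 45, 9]) = 3
The new gcd after any change is gcd(3, new_value).
This can be at most 3.
Since 3 = old gcd 3, the gcd can only stay the same or decrease.

Answer: no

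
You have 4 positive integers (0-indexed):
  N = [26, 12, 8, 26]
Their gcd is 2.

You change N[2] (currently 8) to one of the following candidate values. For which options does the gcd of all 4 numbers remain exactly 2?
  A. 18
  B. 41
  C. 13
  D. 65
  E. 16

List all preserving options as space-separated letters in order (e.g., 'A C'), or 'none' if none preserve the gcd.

Answer: A E

Derivation:
Old gcd = 2; gcd of others (without N[2]) = 2
New gcd for candidate v: gcd(2, v). Preserves old gcd iff gcd(2, v) = 2.
  Option A: v=18, gcd(2,18)=2 -> preserves
  Option B: v=41, gcd(2,41)=1 -> changes
  Option C: v=13, gcd(2,13)=1 -> changes
  Option D: v=65, gcd(2,65)=1 -> changes
  Option E: v=16, gcd(2,16)=2 -> preserves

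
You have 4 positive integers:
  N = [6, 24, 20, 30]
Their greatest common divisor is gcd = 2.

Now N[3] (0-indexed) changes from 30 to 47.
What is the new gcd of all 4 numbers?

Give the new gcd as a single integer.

Answer: 1

Derivation:
Numbers: [6, 24, 20, 30], gcd = 2
Change: index 3, 30 -> 47
gcd of the OTHER numbers (without index 3): gcd([6, 24, 20]) = 2
New gcd = gcd(g_others, new_val) = gcd(2, 47) = 1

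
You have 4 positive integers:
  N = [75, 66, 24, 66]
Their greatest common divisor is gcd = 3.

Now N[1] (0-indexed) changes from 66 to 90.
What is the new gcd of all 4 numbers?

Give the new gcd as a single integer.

Answer: 3

Derivation:
Numbers: [75, 66, 24, 66], gcd = 3
Change: index 1, 66 -> 90
gcd of the OTHER numbers (without index 1): gcd([75, 24, 66]) = 3
New gcd = gcd(g_others, new_val) = gcd(3, 90) = 3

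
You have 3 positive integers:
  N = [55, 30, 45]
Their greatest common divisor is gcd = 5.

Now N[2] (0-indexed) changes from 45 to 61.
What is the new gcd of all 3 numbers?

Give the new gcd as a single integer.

Numbers: [55, 30, 45], gcd = 5
Change: index 2, 45 -> 61
gcd of the OTHER numbers (without index 2): gcd([55, 30]) = 5
New gcd = gcd(g_others, new_val) = gcd(5, 61) = 1

Answer: 1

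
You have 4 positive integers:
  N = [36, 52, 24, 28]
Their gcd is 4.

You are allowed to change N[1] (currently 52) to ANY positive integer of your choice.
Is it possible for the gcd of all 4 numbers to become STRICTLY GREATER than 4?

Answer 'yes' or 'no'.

Answer: no

Derivation:
Current gcd = 4
gcd of all OTHER numbers (without N[1]=52): gcd([36, 24, 28]) = 4
The new gcd after any change is gcd(4, new_value).
This can be at most 4.
Since 4 = old gcd 4, the gcd can only stay the same or decrease.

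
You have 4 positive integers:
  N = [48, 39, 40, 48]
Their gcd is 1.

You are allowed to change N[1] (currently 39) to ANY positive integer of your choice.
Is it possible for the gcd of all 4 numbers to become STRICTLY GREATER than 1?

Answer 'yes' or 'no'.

Current gcd = 1
gcd of all OTHER numbers (without N[1]=39): gcd([48, 40, 48]) = 8
The new gcd after any change is gcd(8, new_value).
This can be at most 8.
Since 8 > old gcd 1, the gcd CAN increase (e.g., set N[1] = 8).

Answer: yes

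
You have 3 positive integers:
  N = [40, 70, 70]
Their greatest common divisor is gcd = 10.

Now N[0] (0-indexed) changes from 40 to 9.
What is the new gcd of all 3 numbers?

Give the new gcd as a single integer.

Answer: 1

Derivation:
Numbers: [40, 70, 70], gcd = 10
Change: index 0, 40 -> 9
gcd of the OTHER numbers (without index 0): gcd([70, 70]) = 70
New gcd = gcd(g_others, new_val) = gcd(70, 9) = 1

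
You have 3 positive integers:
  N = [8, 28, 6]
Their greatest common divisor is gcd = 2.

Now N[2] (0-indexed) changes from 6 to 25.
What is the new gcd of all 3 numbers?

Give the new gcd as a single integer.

Numbers: [8, 28, 6], gcd = 2
Change: index 2, 6 -> 25
gcd of the OTHER numbers (without index 2): gcd([8, 28]) = 4
New gcd = gcd(g_others, new_val) = gcd(4, 25) = 1

Answer: 1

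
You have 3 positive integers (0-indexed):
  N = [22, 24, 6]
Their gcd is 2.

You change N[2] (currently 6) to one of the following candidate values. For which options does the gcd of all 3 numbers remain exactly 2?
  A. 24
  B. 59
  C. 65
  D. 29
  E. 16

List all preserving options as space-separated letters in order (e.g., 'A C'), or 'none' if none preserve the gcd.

Old gcd = 2; gcd of others (without N[2]) = 2
New gcd for candidate v: gcd(2, v). Preserves old gcd iff gcd(2, v) = 2.
  Option A: v=24, gcd(2,24)=2 -> preserves
  Option B: v=59, gcd(2,59)=1 -> changes
  Option C: v=65, gcd(2,65)=1 -> changes
  Option D: v=29, gcd(2,29)=1 -> changes
  Option E: v=16, gcd(2,16)=2 -> preserves

Answer: A E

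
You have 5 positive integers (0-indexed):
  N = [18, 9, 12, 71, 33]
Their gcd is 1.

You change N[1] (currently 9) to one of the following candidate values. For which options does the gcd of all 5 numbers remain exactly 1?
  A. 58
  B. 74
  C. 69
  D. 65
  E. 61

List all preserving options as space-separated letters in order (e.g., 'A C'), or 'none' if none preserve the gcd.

Old gcd = 1; gcd of others (without N[1]) = 1
New gcd for candidate v: gcd(1, v). Preserves old gcd iff gcd(1, v) = 1.
  Option A: v=58, gcd(1,58)=1 -> preserves
  Option B: v=74, gcd(1,74)=1 -> preserves
  Option C: v=69, gcd(1,69)=1 -> preserves
  Option D: v=65, gcd(1,65)=1 -> preserves
  Option E: v=61, gcd(1,61)=1 -> preserves

Answer: A B C D E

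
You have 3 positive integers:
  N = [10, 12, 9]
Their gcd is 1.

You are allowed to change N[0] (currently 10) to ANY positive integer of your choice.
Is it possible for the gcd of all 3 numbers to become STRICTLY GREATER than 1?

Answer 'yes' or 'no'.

Answer: yes

Derivation:
Current gcd = 1
gcd of all OTHER numbers (without N[0]=10): gcd([12, 9]) = 3
The new gcd after any change is gcd(3, new_value).
This can be at most 3.
Since 3 > old gcd 1, the gcd CAN increase (e.g., set N[0] = 3).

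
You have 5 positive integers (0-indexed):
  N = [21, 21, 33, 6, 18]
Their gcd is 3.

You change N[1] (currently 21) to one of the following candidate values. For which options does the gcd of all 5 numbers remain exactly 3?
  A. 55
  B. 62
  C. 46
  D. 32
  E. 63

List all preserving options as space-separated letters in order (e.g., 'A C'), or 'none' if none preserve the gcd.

Answer: E

Derivation:
Old gcd = 3; gcd of others (without N[1]) = 3
New gcd for candidate v: gcd(3, v). Preserves old gcd iff gcd(3, v) = 3.
  Option A: v=55, gcd(3,55)=1 -> changes
  Option B: v=62, gcd(3,62)=1 -> changes
  Option C: v=46, gcd(3,46)=1 -> changes
  Option D: v=32, gcd(3,32)=1 -> changes
  Option E: v=63, gcd(3,63)=3 -> preserves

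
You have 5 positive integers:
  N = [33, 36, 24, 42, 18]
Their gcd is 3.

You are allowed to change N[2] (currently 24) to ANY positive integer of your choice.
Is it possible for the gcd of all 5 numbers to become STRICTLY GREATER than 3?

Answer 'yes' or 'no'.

Current gcd = 3
gcd of all OTHER numbers (without N[2]=24): gcd([33, 36, 42, 18]) = 3
The new gcd after any change is gcd(3, new_value).
This can be at most 3.
Since 3 = old gcd 3, the gcd can only stay the same or decrease.

Answer: no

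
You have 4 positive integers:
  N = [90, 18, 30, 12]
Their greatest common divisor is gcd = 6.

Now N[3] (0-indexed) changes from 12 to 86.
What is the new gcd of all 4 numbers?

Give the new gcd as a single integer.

Numbers: [90, 18, 30, 12], gcd = 6
Change: index 3, 12 -> 86
gcd of the OTHER numbers (without index 3): gcd([90, 18, 30]) = 6
New gcd = gcd(g_others, new_val) = gcd(6, 86) = 2

Answer: 2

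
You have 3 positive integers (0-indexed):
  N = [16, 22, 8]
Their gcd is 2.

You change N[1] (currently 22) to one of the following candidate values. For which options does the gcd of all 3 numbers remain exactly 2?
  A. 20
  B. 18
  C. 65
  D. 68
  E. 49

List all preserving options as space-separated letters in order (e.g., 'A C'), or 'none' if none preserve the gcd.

Old gcd = 2; gcd of others (without N[1]) = 8
New gcd for candidate v: gcd(8, v). Preserves old gcd iff gcd(8, v) = 2.
  Option A: v=20, gcd(8,20)=4 -> changes
  Option B: v=18, gcd(8,18)=2 -> preserves
  Option C: v=65, gcd(8,65)=1 -> changes
  Option D: v=68, gcd(8,68)=4 -> changes
  Option E: v=49, gcd(8,49)=1 -> changes

Answer: B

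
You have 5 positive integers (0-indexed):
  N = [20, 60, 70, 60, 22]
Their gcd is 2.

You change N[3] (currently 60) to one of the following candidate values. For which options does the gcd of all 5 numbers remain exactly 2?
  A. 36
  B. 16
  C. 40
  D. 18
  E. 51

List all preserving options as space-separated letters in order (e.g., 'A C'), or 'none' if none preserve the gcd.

Answer: A B C D

Derivation:
Old gcd = 2; gcd of others (without N[3]) = 2
New gcd for candidate v: gcd(2, v). Preserves old gcd iff gcd(2, v) = 2.
  Option A: v=36, gcd(2,36)=2 -> preserves
  Option B: v=16, gcd(2,16)=2 -> preserves
  Option C: v=40, gcd(2,40)=2 -> preserves
  Option D: v=18, gcd(2,18)=2 -> preserves
  Option E: v=51, gcd(2,51)=1 -> changes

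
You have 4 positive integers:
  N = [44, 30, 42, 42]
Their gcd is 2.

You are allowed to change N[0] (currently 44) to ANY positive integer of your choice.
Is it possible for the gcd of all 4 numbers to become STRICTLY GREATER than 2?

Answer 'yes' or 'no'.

Current gcd = 2
gcd of all OTHER numbers (without N[0]=44): gcd([30, 42, 42]) = 6
The new gcd after any change is gcd(6, new_value).
This can be at most 6.
Since 6 > old gcd 2, the gcd CAN increase (e.g., set N[0] = 6).

Answer: yes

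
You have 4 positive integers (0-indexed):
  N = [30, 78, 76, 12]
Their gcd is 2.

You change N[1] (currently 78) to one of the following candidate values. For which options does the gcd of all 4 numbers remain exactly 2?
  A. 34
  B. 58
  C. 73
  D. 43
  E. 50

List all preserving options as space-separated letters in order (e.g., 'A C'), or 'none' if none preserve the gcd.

Old gcd = 2; gcd of others (without N[1]) = 2
New gcd for candidate v: gcd(2, v). Preserves old gcd iff gcd(2, v) = 2.
  Option A: v=34, gcd(2,34)=2 -> preserves
  Option B: v=58, gcd(2,58)=2 -> preserves
  Option C: v=73, gcd(2,73)=1 -> changes
  Option D: v=43, gcd(2,43)=1 -> changes
  Option E: v=50, gcd(2,50)=2 -> preserves

Answer: A B E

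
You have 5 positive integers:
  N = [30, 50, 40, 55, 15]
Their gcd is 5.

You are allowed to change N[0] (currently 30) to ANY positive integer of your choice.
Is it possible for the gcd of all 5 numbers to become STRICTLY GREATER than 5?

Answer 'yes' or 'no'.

Current gcd = 5
gcd of all OTHER numbers (without N[0]=30): gcd([50, 40, 55, 15]) = 5
The new gcd after any change is gcd(5, new_value).
This can be at most 5.
Since 5 = old gcd 5, the gcd can only stay the same or decrease.

Answer: no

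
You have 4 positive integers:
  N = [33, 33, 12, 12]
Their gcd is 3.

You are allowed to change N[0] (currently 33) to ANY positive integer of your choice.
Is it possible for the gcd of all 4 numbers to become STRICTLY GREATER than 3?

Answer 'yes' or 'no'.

Current gcd = 3
gcd of all OTHER numbers (without N[0]=33): gcd([33, 12, 12]) = 3
The new gcd after any change is gcd(3, new_value).
This can be at most 3.
Since 3 = old gcd 3, the gcd can only stay the same or decrease.

Answer: no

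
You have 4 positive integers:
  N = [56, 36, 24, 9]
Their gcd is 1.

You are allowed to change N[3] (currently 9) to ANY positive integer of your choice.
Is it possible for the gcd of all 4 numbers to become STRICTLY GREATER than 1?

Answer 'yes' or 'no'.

Current gcd = 1
gcd of all OTHER numbers (without N[3]=9): gcd([56, 36, 24]) = 4
The new gcd after any change is gcd(4, new_value).
This can be at most 4.
Since 4 > old gcd 1, the gcd CAN increase (e.g., set N[3] = 4).

Answer: yes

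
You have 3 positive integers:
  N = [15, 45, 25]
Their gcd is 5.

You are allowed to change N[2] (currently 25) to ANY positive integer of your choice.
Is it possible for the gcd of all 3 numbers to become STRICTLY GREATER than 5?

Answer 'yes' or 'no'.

Current gcd = 5
gcd of all OTHER numbers (without N[2]=25): gcd([15, 45]) = 15
The new gcd after any change is gcd(15, new_value).
This can be at most 15.
Since 15 > old gcd 5, the gcd CAN increase (e.g., set N[2] = 15).

Answer: yes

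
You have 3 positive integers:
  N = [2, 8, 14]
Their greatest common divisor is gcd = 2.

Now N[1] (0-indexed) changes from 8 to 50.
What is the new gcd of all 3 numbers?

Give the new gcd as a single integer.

Answer: 2

Derivation:
Numbers: [2, 8, 14], gcd = 2
Change: index 1, 8 -> 50
gcd of the OTHER numbers (without index 1): gcd([2, 14]) = 2
New gcd = gcd(g_others, new_val) = gcd(2, 50) = 2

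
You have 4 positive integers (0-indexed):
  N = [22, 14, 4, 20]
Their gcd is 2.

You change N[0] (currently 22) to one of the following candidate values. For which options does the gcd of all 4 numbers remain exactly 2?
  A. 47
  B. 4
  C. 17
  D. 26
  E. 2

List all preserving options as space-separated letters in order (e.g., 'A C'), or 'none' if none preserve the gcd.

Answer: B D E

Derivation:
Old gcd = 2; gcd of others (without N[0]) = 2
New gcd for candidate v: gcd(2, v). Preserves old gcd iff gcd(2, v) = 2.
  Option A: v=47, gcd(2,47)=1 -> changes
  Option B: v=4, gcd(2,4)=2 -> preserves
  Option C: v=17, gcd(2,17)=1 -> changes
  Option D: v=26, gcd(2,26)=2 -> preserves
  Option E: v=2, gcd(2,2)=2 -> preserves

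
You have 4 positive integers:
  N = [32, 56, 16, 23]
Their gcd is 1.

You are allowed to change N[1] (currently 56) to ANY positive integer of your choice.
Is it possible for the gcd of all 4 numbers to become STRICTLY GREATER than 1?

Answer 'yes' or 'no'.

Current gcd = 1
gcd of all OTHER numbers (without N[1]=56): gcd([32, 16, 23]) = 1
The new gcd after any change is gcd(1, new_value).
This can be at most 1.
Since 1 = old gcd 1, the gcd can only stay the same or decrease.

Answer: no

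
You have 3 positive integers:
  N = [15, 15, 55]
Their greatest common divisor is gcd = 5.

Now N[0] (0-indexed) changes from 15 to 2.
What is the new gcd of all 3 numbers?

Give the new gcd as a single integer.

Answer: 1

Derivation:
Numbers: [15, 15, 55], gcd = 5
Change: index 0, 15 -> 2
gcd of the OTHER numbers (without index 0): gcd([15, 55]) = 5
New gcd = gcd(g_others, new_val) = gcd(5, 2) = 1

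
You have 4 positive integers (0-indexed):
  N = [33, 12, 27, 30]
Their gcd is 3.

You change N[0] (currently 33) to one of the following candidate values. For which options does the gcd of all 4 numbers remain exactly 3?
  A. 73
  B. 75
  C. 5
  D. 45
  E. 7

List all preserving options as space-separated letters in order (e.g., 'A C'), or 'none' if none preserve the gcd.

Old gcd = 3; gcd of others (without N[0]) = 3
New gcd for candidate v: gcd(3, v). Preserves old gcd iff gcd(3, v) = 3.
  Option A: v=73, gcd(3,73)=1 -> changes
  Option B: v=75, gcd(3,75)=3 -> preserves
  Option C: v=5, gcd(3,5)=1 -> changes
  Option D: v=45, gcd(3,45)=3 -> preserves
  Option E: v=7, gcd(3,7)=1 -> changes

Answer: B D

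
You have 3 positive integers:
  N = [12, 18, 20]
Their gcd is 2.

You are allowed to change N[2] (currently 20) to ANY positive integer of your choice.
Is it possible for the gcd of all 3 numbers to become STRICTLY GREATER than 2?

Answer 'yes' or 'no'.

Answer: yes

Derivation:
Current gcd = 2
gcd of all OTHER numbers (without N[2]=20): gcd([12, 18]) = 6
The new gcd after any change is gcd(6, new_value).
This can be at most 6.
Since 6 > old gcd 2, the gcd CAN increase (e.g., set N[2] = 6).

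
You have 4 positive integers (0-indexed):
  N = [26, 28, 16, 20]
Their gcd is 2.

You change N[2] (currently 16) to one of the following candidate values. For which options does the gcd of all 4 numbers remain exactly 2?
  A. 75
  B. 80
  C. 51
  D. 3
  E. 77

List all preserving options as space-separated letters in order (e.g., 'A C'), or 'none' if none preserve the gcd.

Answer: B

Derivation:
Old gcd = 2; gcd of others (without N[2]) = 2
New gcd for candidate v: gcd(2, v). Preserves old gcd iff gcd(2, v) = 2.
  Option A: v=75, gcd(2,75)=1 -> changes
  Option B: v=80, gcd(2,80)=2 -> preserves
  Option C: v=51, gcd(2,51)=1 -> changes
  Option D: v=3, gcd(2,3)=1 -> changes
  Option E: v=77, gcd(2,77)=1 -> changes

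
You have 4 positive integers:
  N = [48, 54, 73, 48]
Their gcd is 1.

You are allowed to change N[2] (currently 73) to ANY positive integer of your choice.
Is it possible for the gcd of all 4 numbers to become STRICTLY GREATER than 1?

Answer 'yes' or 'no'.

Answer: yes

Derivation:
Current gcd = 1
gcd of all OTHER numbers (without N[2]=73): gcd([48, 54, 48]) = 6
The new gcd after any change is gcd(6, new_value).
This can be at most 6.
Since 6 > old gcd 1, the gcd CAN increase (e.g., set N[2] = 6).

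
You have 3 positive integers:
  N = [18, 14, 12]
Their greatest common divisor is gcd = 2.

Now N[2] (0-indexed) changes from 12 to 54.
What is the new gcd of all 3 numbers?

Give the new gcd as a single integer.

Answer: 2

Derivation:
Numbers: [18, 14, 12], gcd = 2
Change: index 2, 12 -> 54
gcd of the OTHER numbers (without index 2): gcd([18, 14]) = 2
New gcd = gcd(g_others, new_val) = gcd(2, 54) = 2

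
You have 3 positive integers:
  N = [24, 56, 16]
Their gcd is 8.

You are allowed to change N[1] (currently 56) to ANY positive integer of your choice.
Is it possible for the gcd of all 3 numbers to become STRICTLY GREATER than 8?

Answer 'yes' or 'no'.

Current gcd = 8
gcd of all OTHER numbers (without N[1]=56): gcd([24, 16]) = 8
The new gcd after any change is gcd(8, new_value).
This can be at most 8.
Since 8 = old gcd 8, the gcd can only stay the same or decrease.

Answer: no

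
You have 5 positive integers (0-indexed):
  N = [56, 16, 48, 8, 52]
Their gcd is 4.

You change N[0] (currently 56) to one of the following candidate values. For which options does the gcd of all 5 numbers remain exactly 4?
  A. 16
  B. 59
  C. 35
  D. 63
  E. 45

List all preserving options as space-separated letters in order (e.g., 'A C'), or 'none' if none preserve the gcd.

Old gcd = 4; gcd of others (without N[0]) = 4
New gcd for candidate v: gcd(4, v). Preserves old gcd iff gcd(4, v) = 4.
  Option A: v=16, gcd(4,16)=4 -> preserves
  Option B: v=59, gcd(4,59)=1 -> changes
  Option C: v=35, gcd(4,35)=1 -> changes
  Option D: v=63, gcd(4,63)=1 -> changes
  Option E: v=45, gcd(4,45)=1 -> changes

Answer: A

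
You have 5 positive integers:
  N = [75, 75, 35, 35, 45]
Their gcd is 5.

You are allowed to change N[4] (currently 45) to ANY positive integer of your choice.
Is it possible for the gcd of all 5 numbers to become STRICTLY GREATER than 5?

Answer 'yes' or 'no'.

Current gcd = 5
gcd of all OTHER numbers (without N[4]=45): gcd([75, 75, 35, 35]) = 5
The new gcd after any change is gcd(5, new_value).
This can be at most 5.
Since 5 = old gcd 5, the gcd can only stay the same or decrease.

Answer: no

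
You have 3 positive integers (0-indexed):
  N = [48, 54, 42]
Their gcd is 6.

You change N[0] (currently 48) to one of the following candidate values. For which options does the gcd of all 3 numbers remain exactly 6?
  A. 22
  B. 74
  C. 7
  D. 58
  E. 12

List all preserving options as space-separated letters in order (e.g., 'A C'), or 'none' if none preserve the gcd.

Old gcd = 6; gcd of others (without N[0]) = 6
New gcd for candidate v: gcd(6, v). Preserves old gcd iff gcd(6, v) = 6.
  Option A: v=22, gcd(6,22)=2 -> changes
  Option B: v=74, gcd(6,74)=2 -> changes
  Option C: v=7, gcd(6,7)=1 -> changes
  Option D: v=58, gcd(6,58)=2 -> changes
  Option E: v=12, gcd(6,12)=6 -> preserves

Answer: E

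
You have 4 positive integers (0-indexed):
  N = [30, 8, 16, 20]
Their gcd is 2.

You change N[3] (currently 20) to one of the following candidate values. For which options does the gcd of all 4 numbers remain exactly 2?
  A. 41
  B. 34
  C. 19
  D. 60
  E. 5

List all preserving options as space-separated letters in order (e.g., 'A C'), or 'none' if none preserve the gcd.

Old gcd = 2; gcd of others (without N[3]) = 2
New gcd for candidate v: gcd(2, v). Preserves old gcd iff gcd(2, v) = 2.
  Option A: v=41, gcd(2,41)=1 -> changes
  Option B: v=34, gcd(2,34)=2 -> preserves
  Option C: v=19, gcd(2,19)=1 -> changes
  Option D: v=60, gcd(2,60)=2 -> preserves
  Option E: v=5, gcd(2,5)=1 -> changes

Answer: B D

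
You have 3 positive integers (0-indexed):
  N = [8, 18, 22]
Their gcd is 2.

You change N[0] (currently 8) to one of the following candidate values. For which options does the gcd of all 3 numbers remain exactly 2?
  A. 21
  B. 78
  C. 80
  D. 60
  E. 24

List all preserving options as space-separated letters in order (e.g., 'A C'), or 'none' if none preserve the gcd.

Answer: B C D E

Derivation:
Old gcd = 2; gcd of others (without N[0]) = 2
New gcd for candidate v: gcd(2, v). Preserves old gcd iff gcd(2, v) = 2.
  Option A: v=21, gcd(2,21)=1 -> changes
  Option B: v=78, gcd(2,78)=2 -> preserves
  Option C: v=80, gcd(2,80)=2 -> preserves
  Option D: v=60, gcd(2,60)=2 -> preserves
  Option E: v=24, gcd(2,24)=2 -> preserves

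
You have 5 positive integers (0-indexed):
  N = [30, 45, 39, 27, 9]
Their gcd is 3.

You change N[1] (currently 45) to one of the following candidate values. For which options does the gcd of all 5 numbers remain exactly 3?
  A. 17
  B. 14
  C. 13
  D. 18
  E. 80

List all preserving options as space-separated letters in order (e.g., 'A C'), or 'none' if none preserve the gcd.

Answer: D

Derivation:
Old gcd = 3; gcd of others (without N[1]) = 3
New gcd for candidate v: gcd(3, v). Preserves old gcd iff gcd(3, v) = 3.
  Option A: v=17, gcd(3,17)=1 -> changes
  Option B: v=14, gcd(3,14)=1 -> changes
  Option C: v=13, gcd(3,13)=1 -> changes
  Option D: v=18, gcd(3,18)=3 -> preserves
  Option E: v=80, gcd(3,80)=1 -> changes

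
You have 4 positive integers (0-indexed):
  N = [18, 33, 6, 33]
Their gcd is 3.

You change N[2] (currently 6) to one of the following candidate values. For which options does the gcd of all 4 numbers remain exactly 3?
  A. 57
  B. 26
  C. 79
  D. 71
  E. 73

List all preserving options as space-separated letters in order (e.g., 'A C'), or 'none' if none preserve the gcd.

Answer: A

Derivation:
Old gcd = 3; gcd of others (without N[2]) = 3
New gcd for candidate v: gcd(3, v). Preserves old gcd iff gcd(3, v) = 3.
  Option A: v=57, gcd(3,57)=3 -> preserves
  Option B: v=26, gcd(3,26)=1 -> changes
  Option C: v=79, gcd(3,79)=1 -> changes
  Option D: v=71, gcd(3,71)=1 -> changes
  Option E: v=73, gcd(3,73)=1 -> changes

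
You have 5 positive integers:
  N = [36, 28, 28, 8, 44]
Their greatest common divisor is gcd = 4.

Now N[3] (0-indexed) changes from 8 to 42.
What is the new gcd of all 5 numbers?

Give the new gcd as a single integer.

Numbers: [36, 28, 28, 8, 44], gcd = 4
Change: index 3, 8 -> 42
gcd of the OTHER numbers (without index 3): gcd([36, 28, 28, 44]) = 4
New gcd = gcd(g_others, new_val) = gcd(4, 42) = 2

Answer: 2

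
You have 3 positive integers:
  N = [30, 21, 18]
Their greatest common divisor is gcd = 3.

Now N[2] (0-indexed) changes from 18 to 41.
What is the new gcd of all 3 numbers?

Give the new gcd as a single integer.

Numbers: [30, 21, 18], gcd = 3
Change: index 2, 18 -> 41
gcd of the OTHER numbers (without index 2): gcd([30, 21]) = 3
New gcd = gcd(g_others, new_val) = gcd(3, 41) = 1

Answer: 1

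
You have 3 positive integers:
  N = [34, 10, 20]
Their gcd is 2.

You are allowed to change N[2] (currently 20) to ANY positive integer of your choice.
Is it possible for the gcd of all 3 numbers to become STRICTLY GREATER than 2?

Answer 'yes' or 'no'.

Current gcd = 2
gcd of all OTHER numbers (without N[2]=20): gcd([34, 10]) = 2
The new gcd after any change is gcd(2, new_value).
This can be at most 2.
Since 2 = old gcd 2, the gcd can only stay the same or decrease.

Answer: no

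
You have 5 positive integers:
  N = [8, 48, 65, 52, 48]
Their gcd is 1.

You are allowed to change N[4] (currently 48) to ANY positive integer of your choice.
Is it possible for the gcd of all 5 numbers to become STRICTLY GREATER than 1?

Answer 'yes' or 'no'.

Current gcd = 1
gcd of all OTHER numbers (without N[4]=48): gcd([8, 48, 65, 52]) = 1
The new gcd after any change is gcd(1, new_value).
This can be at most 1.
Since 1 = old gcd 1, the gcd can only stay the same or decrease.

Answer: no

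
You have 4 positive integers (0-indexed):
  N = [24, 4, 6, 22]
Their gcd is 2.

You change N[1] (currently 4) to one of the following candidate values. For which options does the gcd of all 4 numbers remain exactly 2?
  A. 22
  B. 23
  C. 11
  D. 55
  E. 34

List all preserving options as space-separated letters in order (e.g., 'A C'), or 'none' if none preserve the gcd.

Old gcd = 2; gcd of others (without N[1]) = 2
New gcd for candidate v: gcd(2, v). Preserves old gcd iff gcd(2, v) = 2.
  Option A: v=22, gcd(2,22)=2 -> preserves
  Option B: v=23, gcd(2,23)=1 -> changes
  Option C: v=11, gcd(2,11)=1 -> changes
  Option D: v=55, gcd(2,55)=1 -> changes
  Option E: v=34, gcd(2,34)=2 -> preserves

Answer: A E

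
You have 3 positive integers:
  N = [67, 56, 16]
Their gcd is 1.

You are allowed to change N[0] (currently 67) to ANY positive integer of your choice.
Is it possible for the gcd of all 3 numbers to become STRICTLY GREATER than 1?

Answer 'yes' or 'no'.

Answer: yes

Derivation:
Current gcd = 1
gcd of all OTHER numbers (without N[0]=67): gcd([56, 16]) = 8
The new gcd after any change is gcd(8, new_value).
This can be at most 8.
Since 8 > old gcd 1, the gcd CAN increase (e.g., set N[0] = 8).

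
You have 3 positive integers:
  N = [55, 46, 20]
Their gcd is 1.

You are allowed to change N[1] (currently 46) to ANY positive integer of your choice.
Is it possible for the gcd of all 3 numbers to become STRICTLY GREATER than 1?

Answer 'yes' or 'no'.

Current gcd = 1
gcd of all OTHER numbers (without N[1]=46): gcd([55, 20]) = 5
The new gcd after any change is gcd(5, new_value).
This can be at most 5.
Since 5 > old gcd 1, the gcd CAN increase (e.g., set N[1] = 5).

Answer: yes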